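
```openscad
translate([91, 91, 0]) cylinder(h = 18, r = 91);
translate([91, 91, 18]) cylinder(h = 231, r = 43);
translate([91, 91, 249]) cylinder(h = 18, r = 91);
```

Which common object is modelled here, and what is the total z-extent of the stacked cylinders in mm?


A spool. The overall height is 267 mm.

Three coaxial cylinders, large–small–large — a spool. Two 18 mm flanges and a 231 mm core give 18 + 231 + 18 = 267 mm.


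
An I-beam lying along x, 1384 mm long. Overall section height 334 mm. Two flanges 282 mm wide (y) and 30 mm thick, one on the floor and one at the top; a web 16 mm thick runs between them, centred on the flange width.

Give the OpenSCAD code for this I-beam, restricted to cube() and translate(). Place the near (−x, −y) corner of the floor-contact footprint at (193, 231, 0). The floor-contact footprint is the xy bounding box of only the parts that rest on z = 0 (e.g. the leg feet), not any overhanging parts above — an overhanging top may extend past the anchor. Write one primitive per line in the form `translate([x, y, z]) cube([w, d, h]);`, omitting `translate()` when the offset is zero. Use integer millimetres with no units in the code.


translate([193, 231, 0]) cube([1384, 282, 30]);
translate([193, 364, 30]) cube([1384, 16, 274]);
translate([193, 231, 304]) cube([1384, 282, 30]);


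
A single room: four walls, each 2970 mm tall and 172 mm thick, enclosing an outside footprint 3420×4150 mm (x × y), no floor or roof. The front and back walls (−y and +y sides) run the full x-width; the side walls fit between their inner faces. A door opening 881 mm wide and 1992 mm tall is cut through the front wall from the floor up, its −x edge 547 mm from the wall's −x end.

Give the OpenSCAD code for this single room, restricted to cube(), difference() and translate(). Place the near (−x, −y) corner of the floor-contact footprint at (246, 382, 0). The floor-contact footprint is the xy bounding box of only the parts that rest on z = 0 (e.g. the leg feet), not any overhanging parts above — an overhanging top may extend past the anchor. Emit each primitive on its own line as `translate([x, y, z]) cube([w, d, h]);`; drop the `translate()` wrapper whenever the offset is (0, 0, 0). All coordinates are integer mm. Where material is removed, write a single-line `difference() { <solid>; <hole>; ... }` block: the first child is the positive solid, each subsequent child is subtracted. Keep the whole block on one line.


difference() { translate([246, 382, 0]) cube([3420, 172, 2970]); translate([793, 382, 0]) cube([881, 172, 1992]); }
translate([246, 4360, 0]) cube([3420, 172, 2970]);
translate([246, 554, 0]) cube([172, 3806, 2970]);
translate([3494, 554, 0]) cube([172, 3806, 2970]);


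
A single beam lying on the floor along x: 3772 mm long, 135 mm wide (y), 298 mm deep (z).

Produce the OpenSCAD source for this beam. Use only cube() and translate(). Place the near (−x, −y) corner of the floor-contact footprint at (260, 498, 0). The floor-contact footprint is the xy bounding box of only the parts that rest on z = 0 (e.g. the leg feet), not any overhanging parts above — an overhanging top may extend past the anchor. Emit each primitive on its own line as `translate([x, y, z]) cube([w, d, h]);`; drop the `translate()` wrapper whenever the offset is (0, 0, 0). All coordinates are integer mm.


translate([260, 498, 0]) cube([3772, 135, 298]);


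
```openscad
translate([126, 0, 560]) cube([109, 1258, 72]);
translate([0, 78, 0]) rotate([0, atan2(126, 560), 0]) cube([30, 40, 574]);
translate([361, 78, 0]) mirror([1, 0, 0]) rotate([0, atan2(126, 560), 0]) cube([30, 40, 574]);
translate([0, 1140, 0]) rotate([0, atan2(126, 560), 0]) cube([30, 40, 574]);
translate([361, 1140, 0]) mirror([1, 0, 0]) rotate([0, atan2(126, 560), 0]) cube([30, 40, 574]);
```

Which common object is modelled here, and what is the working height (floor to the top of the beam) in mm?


A sawhorse. The overall height is 632 mm.

A beam across two mirrored pairs of raked legs — a sawhorse. The beam's underside is at z = 560 (matching the legs' vertical rise in atan2(126, 560)) and the beam is 72 mm tall, so its top is at 560 + 72 = 632 mm. The raked legs top out at the beam's underside, so that is the highest point.


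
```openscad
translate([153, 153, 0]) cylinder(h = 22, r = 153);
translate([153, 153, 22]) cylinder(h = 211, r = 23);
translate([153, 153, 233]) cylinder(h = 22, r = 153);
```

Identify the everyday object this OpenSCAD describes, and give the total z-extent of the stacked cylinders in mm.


A spool. The overall height is 255 mm.

Three coaxial cylinders, large–small–large — a spool. Two 22 mm flanges and a 211 mm core give 22 + 211 + 22 = 255 mm.


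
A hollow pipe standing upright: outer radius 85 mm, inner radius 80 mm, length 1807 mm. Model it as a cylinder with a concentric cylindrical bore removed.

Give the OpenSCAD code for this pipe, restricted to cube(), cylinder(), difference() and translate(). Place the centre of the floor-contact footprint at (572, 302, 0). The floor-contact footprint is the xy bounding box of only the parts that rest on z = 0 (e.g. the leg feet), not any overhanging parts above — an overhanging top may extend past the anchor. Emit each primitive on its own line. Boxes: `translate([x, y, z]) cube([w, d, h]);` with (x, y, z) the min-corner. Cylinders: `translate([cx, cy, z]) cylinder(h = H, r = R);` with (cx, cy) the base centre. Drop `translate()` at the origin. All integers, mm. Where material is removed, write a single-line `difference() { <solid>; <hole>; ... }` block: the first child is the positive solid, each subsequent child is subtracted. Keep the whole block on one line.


difference() { translate([572, 302, 0]) cylinder(h = 1807, r = 85); translate([572, 302, 0]) cylinder(h = 1807, r = 80); }


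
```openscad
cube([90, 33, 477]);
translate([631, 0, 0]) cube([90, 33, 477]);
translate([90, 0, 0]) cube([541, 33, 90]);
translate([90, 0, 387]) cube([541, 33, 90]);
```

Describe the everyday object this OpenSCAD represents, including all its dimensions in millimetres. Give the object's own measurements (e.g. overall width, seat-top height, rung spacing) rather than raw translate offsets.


A rectangular picture frame lying in the x–z plane (depth along y). The opening is 541 mm wide (x) by 297 mm tall (z), surrounded by a border 90 mm wide on all four sides. The frame is 33 mm deep and is made of two full-height vertical stiles with two horizontal rails fitted between them.


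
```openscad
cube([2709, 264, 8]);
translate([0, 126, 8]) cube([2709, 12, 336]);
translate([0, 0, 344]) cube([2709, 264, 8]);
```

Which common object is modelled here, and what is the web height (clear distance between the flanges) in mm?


An I-beam. The web height is 336 mm.

Two wide flanges with a thin centred web — an I-beam. Overall 352 mm minus two 8 mm flanges gives a web of 352 − 2·8 = 336 mm.


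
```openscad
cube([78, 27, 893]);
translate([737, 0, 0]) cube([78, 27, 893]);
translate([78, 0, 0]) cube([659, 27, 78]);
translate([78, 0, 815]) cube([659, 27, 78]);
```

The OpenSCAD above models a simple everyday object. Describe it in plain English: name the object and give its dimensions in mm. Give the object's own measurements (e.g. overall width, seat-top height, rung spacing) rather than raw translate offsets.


A rectangular picture frame lying in the x–z plane (depth along y). The opening is 659 mm wide (x) by 737 mm tall (z), surrounded by a border 78 mm wide on all four sides. The frame is 27 mm deep and is made of two full-height vertical stiles with two horizontal rails fitted between them.


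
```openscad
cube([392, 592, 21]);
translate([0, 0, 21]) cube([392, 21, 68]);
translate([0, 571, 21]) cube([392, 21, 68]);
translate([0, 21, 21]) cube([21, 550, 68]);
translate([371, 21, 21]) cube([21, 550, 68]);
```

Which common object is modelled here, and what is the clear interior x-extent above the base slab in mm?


An open box. The internal width is 350 mm.

A 392×592 base slab with four walls standing on it — an open box. The base is 392 mm wide and the walls are 21 mm thick, so the internal width is 392 − 2 × 21 = 350 mm.


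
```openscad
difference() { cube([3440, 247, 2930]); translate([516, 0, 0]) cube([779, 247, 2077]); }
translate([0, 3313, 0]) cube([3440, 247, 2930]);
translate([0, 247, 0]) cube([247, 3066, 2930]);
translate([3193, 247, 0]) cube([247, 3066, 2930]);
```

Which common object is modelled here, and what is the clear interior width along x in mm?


A single room. The interior width is 2946 mm.

Four walls enclosing a rectangle with a door in the front wall — a room. Outside width 3440 minus two 247 mm walls gives 2946 mm.


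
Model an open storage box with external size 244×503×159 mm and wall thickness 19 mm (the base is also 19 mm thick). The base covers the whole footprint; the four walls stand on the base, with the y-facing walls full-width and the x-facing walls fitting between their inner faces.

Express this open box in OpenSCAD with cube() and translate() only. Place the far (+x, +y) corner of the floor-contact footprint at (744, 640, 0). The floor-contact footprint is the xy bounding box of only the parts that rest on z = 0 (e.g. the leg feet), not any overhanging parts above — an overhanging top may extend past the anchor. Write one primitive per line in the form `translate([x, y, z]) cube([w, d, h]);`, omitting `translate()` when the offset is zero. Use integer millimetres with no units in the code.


translate([500, 137, 0]) cube([244, 503, 19]);
translate([500, 137, 19]) cube([244, 19, 140]);
translate([500, 621, 19]) cube([244, 19, 140]);
translate([500, 156, 19]) cube([19, 465, 140]);
translate([725, 156, 19]) cube([19, 465, 140]);


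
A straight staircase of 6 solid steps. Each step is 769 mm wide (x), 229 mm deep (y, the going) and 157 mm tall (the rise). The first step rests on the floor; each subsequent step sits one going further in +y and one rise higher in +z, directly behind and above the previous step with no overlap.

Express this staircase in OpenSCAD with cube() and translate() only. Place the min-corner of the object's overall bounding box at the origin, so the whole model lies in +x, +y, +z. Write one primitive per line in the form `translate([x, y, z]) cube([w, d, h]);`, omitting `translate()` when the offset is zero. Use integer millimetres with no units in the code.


cube([769, 229, 157]);
translate([0, 229, 157]) cube([769, 229, 157]);
translate([0, 458, 314]) cube([769, 229, 157]);
translate([0, 687, 471]) cube([769, 229, 157]);
translate([0, 916, 628]) cube([769, 229, 157]);
translate([0, 1145, 785]) cube([769, 229, 157]);


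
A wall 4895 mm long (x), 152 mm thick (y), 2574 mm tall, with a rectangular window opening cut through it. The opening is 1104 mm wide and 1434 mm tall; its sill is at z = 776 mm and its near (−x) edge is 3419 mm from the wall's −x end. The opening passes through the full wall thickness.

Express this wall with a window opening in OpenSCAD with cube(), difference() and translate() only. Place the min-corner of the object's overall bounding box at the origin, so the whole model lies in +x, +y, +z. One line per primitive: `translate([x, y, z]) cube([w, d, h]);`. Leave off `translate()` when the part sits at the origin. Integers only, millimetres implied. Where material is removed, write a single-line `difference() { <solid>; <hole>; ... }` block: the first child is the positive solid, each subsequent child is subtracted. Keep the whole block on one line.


difference() { cube([4895, 152, 2574]); translate([3419, 0, 776]) cube([1104, 152, 1434]); }


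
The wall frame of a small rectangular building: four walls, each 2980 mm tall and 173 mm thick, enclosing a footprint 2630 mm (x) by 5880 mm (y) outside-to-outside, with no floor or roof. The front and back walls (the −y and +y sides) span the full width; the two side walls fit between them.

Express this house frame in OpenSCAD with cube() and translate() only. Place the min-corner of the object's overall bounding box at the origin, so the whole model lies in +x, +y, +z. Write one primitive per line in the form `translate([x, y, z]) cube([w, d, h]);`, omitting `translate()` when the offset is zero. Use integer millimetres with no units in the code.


cube([2630, 173, 2980]);
translate([0, 5707, 0]) cube([2630, 173, 2980]);
translate([0, 173, 0]) cube([173, 5534, 2980]);
translate([2457, 173, 0]) cube([173, 5534, 2980]);


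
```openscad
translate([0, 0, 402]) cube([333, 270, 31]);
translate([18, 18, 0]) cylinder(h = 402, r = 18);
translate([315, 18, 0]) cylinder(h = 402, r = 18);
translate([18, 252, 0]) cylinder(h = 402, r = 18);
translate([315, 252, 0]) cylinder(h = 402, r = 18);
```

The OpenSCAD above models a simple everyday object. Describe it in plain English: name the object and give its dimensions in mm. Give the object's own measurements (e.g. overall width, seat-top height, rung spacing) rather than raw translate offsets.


A four-legged stool. The seat is a 333×270×31 mm slab whose top surface is at z = 433 mm; four round legs, each 36 mm in diameter, run from the floor (z = 0) to the underside of the seat, each leg's axis is inset half a diameter from the nearest pair of seat edges (so the leg's bounding box is flush with the corner).


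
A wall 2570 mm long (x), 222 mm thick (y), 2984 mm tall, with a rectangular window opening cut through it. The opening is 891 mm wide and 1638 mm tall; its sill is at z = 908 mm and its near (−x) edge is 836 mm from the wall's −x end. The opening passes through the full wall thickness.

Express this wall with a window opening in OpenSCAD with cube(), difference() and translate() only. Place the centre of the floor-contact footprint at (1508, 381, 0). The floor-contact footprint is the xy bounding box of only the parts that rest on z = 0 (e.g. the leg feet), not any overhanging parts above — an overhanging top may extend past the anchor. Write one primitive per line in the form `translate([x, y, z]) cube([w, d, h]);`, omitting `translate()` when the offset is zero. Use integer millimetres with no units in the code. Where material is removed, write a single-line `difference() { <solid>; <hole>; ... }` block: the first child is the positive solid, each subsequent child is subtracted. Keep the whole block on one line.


difference() { translate([223, 270, 0]) cube([2570, 222, 2984]); translate([1059, 270, 908]) cube([891, 222, 1638]); }


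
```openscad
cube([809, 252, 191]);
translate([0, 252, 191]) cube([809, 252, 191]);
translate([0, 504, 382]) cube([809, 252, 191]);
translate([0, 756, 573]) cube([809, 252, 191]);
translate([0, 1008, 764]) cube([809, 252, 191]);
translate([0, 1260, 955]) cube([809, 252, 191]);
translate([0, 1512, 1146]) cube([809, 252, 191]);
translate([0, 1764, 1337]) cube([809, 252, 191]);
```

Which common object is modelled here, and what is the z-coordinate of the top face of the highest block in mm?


A staircase. The total rise is 1528 mm.

8 identical blocks, each offset up and back from the previous — a staircase. Each step is 191 mm tall and there are 8 of them, so the total rise is 8 × 191 = 1528 mm.


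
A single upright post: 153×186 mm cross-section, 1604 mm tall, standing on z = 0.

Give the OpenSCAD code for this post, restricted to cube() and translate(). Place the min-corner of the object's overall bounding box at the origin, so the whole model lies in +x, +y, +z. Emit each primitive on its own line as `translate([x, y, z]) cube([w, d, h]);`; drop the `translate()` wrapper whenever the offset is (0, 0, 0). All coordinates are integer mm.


cube([153, 186, 1604]);


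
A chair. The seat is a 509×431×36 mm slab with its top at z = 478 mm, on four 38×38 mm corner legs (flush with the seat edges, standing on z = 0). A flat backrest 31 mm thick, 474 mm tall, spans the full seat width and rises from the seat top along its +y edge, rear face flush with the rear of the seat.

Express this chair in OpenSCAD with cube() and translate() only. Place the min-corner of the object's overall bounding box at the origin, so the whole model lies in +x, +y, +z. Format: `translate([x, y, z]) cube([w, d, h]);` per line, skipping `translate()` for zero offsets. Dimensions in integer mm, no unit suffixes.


translate([0, 0, 442]) cube([509, 431, 36]);
cube([38, 38, 442]);
translate([471, 0, 0]) cube([38, 38, 442]);
translate([0, 393, 0]) cube([38, 38, 442]);
translate([471, 393, 0]) cube([38, 38, 442]);
translate([0, 400, 478]) cube([509, 31, 474]);


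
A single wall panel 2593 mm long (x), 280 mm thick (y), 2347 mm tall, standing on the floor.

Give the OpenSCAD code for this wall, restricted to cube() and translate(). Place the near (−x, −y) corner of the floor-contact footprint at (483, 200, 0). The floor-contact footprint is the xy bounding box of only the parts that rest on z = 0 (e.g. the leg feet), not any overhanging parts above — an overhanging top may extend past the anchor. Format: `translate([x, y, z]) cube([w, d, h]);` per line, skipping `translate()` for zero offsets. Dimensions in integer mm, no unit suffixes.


translate([483, 200, 0]) cube([2593, 280, 2347]);


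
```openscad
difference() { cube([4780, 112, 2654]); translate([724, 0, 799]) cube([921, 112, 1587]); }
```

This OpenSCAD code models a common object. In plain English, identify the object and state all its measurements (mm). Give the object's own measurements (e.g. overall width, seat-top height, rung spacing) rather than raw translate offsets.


A wall 4780 mm long (x), 112 mm thick (y), 2654 mm tall, with a rectangular window opening cut through it. The opening is 921 mm wide and 1587 mm tall; its sill is at z = 799 mm and its near (−x) edge is 724 mm from the wall's −x end. The opening passes through the full wall thickness.


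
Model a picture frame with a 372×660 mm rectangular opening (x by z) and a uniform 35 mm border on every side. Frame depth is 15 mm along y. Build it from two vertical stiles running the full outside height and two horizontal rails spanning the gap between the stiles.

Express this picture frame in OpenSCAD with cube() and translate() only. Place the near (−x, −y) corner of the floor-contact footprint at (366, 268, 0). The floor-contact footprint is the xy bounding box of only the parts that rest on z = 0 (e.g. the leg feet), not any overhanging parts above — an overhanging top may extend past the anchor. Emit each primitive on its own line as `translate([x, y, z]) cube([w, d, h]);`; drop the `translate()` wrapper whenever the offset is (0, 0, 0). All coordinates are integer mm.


translate([366, 268, 0]) cube([35, 15, 730]);
translate([773, 268, 0]) cube([35, 15, 730]);
translate([401, 268, 0]) cube([372, 15, 35]);
translate([401, 268, 695]) cube([372, 15, 35]);


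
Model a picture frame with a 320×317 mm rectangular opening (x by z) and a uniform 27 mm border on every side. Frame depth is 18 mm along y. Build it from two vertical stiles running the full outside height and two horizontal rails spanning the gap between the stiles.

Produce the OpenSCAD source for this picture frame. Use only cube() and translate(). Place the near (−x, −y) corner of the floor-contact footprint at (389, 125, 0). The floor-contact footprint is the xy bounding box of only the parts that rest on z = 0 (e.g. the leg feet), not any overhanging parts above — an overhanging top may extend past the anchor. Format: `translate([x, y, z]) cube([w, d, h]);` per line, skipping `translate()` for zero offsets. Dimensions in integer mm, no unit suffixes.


translate([389, 125, 0]) cube([27, 18, 371]);
translate([736, 125, 0]) cube([27, 18, 371]);
translate([416, 125, 0]) cube([320, 18, 27]);
translate([416, 125, 344]) cube([320, 18, 27]);


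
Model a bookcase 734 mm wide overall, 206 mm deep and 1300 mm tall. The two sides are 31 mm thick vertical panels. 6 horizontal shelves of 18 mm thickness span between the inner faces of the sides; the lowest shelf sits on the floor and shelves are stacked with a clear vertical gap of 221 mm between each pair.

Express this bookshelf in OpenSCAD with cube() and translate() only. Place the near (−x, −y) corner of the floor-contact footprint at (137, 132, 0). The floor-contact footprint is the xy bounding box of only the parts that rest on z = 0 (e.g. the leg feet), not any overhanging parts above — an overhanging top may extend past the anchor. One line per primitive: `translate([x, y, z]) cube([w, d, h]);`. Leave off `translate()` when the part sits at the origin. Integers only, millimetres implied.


translate([137, 132, 0]) cube([31, 206, 1300]);
translate([840, 132, 0]) cube([31, 206, 1300]);
translate([168, 132, 0]) cube([672, 206, 18]);
translate([168, 132, 239]) cube([672, 206, 18]);
translate([168, 132, 478]) cube([672, 206, 18]);
translate([168, 132, 717]) cube([672, 206, 18]);
translate([168, 132, 956]) cube([672, 206, 18]);
translate([168, 132, 1195]) cube([672, 206, 18]);


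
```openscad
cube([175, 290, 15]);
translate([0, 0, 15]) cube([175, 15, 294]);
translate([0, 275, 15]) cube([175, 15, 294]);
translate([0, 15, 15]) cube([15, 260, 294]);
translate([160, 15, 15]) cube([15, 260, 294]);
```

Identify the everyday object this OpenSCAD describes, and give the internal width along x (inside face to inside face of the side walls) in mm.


An open box. The internal width is 145 mm.

A 175×290 base slab with four walls standing on it — an open box. The base is 175 mm wide and the walls are 15 mm thick, so the internal width is 175 − 2 × 15 = 145 mm.


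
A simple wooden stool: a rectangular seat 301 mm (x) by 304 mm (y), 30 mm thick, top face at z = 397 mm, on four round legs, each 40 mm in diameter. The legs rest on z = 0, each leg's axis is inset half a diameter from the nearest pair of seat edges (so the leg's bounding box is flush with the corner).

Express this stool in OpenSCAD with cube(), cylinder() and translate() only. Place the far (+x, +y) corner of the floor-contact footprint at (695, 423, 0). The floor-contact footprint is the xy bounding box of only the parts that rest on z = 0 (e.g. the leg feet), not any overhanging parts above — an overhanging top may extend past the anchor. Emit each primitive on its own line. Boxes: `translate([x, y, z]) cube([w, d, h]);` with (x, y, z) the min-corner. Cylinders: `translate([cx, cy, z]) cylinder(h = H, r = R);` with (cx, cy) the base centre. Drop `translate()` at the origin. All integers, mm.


translate([394, 119, 367]) cube([301, 304, 30]);
translate([414, 139, 0]) cylinder(h = 367, r = 20);
translate([675, 139, 0]) cylinder(h = 367, r = 20);
translate([414, 403, 0]) cylinder(h = 367, r = 20);
translate([675, 403, 0]) cylinder(h = 367, r = 20);


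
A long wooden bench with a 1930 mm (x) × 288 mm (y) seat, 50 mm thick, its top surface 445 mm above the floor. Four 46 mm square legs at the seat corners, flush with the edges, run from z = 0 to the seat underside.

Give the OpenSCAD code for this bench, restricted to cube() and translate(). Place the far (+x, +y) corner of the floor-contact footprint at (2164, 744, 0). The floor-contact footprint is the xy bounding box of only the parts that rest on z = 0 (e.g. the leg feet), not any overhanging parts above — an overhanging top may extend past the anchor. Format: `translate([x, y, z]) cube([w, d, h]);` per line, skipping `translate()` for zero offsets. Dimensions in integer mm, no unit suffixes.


translate([234, 456, 395]) cube([1930, 288, 50]);
translate([234, 456, 0]) cube([46, 46, 395]);
translate([234, 698, 0]) cube([46, 46, 395]);
translate([2118, 456, 0]) cube([46, 46, 395]);
translate([2118, 698, 0]) cube([46, 46, 395]);


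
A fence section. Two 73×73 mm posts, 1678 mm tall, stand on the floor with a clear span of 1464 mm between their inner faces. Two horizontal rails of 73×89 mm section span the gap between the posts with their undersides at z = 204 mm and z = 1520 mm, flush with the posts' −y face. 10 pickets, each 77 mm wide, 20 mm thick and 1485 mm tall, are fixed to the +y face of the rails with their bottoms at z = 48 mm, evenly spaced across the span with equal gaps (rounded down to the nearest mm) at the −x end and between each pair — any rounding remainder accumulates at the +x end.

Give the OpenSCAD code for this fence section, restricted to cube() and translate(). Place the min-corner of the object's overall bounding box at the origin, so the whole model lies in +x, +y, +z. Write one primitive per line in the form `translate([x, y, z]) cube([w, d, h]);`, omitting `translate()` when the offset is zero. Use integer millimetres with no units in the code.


cube([73, 73, 1678]);
translate([1537, 0, 0]) cube([73, 73, 1678]);
translate([73, 0, 204]) cube([1464, 73, 89]);
translate([73, 0, 1520]) cube([1464, 73, 89]);
translate([136, 73, 48]) cube([77, 20, 1485]);
translate([276, 73, 48]) cube([77, 20, 1485]);
translate([416, 73, 48]) cube([77, 20, 1485]);
translate([556, 73, 48]) cube([77, 20, 1485]);
translate([696, 73, 48]) cube([77, 20, 1485]);
translate([836, 73, 48]) cube([77, 20, 1485]);
translate([976, 73, 48]) cube([77, 20, 1485]);
translate([1116, 73, 48]) cube([77, 20, 1485]);
translate([1256, 73, 48]) cube([77, 20, 1485]);
translate([1396, 73, 48]) cube([77, 20, 1485]);


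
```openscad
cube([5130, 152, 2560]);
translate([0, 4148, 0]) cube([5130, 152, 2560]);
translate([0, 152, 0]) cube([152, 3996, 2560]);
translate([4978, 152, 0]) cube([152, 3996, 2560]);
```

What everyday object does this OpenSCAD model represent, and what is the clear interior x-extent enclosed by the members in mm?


A house (or room) frame. The interior width is 4826 mm.

Four 2560 mm walls enclosing a rectangle with no floor or roof — a room or house frame. Outside width is 5130 mm and wall thickness is 152 mm, so the interior width is 5130 − 2 × 152 = 4826 mm.


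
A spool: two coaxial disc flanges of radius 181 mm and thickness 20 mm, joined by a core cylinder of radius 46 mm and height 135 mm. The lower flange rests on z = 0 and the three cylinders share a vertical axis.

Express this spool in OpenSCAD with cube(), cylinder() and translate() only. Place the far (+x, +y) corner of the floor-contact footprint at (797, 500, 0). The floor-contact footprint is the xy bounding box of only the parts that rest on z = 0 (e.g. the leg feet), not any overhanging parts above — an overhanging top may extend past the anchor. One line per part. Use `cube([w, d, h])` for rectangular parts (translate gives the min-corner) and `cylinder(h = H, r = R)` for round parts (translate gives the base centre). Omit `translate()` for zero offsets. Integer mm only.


translate([616, 319, 0]) cylinder(h = 20, r = 181);
translate([616, 319, 20]) cylinder(h = 135, r = 46);
translate([616, 319, 155]) cylinder(h = 20, r = 181);


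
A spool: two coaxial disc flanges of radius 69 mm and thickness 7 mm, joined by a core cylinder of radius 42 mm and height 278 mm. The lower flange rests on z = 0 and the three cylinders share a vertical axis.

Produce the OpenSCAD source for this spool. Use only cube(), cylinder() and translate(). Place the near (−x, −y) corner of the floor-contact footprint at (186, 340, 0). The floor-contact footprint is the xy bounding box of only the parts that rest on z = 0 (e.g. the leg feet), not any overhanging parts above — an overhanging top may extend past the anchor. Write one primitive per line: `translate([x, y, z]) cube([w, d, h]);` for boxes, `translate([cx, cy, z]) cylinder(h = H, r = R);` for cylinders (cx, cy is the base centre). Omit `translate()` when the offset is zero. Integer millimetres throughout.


translate([255, 409, 0]) cylinder(h = 7, r = 69);
translate([255, 409, 7]) cylinder(h = 278, r = 42);
translate([255, 409, 285]) cylinder(h = 7, r = 69);


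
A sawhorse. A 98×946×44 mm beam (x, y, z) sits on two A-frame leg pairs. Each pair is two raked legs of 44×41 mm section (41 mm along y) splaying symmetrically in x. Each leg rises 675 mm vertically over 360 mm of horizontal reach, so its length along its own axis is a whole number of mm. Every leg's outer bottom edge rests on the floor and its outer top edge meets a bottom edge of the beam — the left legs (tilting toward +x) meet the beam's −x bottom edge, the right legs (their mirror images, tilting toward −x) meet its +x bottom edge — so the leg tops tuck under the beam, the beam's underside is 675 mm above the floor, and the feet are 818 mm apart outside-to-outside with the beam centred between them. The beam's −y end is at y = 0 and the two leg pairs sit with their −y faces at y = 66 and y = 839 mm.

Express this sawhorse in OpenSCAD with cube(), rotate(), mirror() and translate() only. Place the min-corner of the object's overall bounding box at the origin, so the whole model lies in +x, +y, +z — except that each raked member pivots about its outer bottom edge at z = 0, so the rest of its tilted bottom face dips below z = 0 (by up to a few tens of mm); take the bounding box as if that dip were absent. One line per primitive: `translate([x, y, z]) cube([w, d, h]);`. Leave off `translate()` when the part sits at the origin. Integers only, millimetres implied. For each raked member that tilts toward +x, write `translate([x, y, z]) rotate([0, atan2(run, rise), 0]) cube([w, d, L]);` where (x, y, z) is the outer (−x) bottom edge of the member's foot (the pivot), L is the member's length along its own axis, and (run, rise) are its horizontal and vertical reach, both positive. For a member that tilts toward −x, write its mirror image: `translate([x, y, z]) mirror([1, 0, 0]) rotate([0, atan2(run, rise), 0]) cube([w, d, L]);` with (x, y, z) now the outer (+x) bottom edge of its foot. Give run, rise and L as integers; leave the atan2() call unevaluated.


translate([360, 0, 675]) cube([98, 946, 44]);
translate([0, 66, 0]) rotate([0, atan2(360, 675), 0]) cube([44, 41, 765]);
translate([818, 66, 0]) mirror([1, 0, 0]) rotate([0, atan2(360, 675), 0]) cube([44, 41, 765]);
translate([0, 839, 0]) rotate([0, atan2(360, 675), 0]) cube([44, 41, 765]);
translate([818, 839, 0]) mirror([1, 0, 0]) rotate([0, atan2(360, 675), 0]) cube([44, 41, 765]);


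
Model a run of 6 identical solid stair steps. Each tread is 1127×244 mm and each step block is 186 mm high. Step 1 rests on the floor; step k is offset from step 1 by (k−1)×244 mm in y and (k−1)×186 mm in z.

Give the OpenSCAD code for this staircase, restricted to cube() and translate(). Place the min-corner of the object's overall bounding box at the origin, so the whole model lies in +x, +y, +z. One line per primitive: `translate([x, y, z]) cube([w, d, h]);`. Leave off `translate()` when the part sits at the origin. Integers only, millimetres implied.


cube([1127, 244, 186]);
translate([0, 244, 186]) cube([1127, 244, 186]);
translate([0, 488, 372]) cube([1127, 244, 186]);
translate([0, 732, 558]) cube([1127, 244, 186]);
translate([0, 976, 744]) cube([1127, 244, 186]);
translate([0, 1220, 930]) cube([1127, 244, 186]);


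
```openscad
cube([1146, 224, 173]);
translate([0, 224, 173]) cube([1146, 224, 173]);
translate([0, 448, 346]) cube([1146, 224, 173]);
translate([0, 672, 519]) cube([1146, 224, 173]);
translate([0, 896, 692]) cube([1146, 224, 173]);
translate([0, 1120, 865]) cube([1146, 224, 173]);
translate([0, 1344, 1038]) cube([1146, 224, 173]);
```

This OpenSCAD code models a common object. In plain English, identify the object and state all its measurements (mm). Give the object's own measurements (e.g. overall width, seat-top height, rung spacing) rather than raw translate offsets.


A straight staircase of 7 solid steps. Each step is 1146 mm wide (x), 224 mm deep (y, the going) and 173 mm tall (the rise). The first step rests on the floor; each subsequent step sits one going further in +y and one rise higher in +z, directly behind and above the previous step with no overlap.


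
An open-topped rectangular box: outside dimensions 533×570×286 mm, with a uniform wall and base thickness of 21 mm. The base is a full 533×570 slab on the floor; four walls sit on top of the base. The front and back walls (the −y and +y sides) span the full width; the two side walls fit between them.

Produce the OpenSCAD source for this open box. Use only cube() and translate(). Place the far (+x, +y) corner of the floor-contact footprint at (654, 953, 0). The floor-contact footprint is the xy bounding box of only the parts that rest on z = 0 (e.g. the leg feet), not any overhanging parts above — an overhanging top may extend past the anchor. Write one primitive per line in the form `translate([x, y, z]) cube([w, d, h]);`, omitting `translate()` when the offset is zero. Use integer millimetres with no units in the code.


translate([121, 383, 0]) cube([533, 570, 21]);
translate([121, 383, 21]) cube([533, 21, 265]);
translate([121, 932, 21]) cube([533, 21, 265]);
translate([121, 404, 21]) cube([21, 528, 265]);
translate([633, 404, 21]) cube([21, 528, 265]);


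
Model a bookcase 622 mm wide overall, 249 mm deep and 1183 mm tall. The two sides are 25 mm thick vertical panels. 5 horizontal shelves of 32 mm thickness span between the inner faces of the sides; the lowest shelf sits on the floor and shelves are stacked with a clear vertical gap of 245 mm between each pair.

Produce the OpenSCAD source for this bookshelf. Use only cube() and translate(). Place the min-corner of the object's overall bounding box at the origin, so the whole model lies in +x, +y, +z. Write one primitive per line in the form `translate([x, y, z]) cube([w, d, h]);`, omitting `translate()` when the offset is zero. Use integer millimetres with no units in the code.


cube([25, 249, 1183]);
translate([597, 0, 0]) cube([25, 249, 1183]);
translate([25, 0, 0]) cube([572, 249, 32]);
translate([25, 0, 277]) cube([572, 249, 32]);
translate([25, 0, 554]) cube([572, 249, 32]);
translate([25, 0, 831]) cube([572, 249, 32]);
translate([25, 0, 1108]) cube([572, 249, 32]);


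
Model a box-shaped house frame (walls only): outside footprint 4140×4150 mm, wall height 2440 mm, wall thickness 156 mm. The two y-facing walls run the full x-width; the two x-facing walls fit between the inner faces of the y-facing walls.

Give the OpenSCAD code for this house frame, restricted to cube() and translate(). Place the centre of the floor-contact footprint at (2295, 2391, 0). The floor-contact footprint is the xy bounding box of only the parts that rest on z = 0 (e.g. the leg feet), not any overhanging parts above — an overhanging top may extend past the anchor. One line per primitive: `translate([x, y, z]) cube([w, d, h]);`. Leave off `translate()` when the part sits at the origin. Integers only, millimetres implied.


translate([225, 316, 0]) cube([4140, 156, 2440]);
translate([225, 4310, 0]) cube([4140, 156, 2440]);
translate([225, 472, 0]) cube([156, 3838, 2440]);
translate([4209, 472, 0]) cube([156, 3838, 2440]);


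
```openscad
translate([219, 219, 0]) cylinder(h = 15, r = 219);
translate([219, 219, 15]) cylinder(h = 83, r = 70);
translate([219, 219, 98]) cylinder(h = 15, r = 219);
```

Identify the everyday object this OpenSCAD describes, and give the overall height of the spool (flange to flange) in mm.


A spool. The overall height is 113 mm.

Three coaxial cylinders, large–small–large — a spool. Two 15 mm flanges and a 83 mm core give 15 + 83 + 15 = 113 mm.


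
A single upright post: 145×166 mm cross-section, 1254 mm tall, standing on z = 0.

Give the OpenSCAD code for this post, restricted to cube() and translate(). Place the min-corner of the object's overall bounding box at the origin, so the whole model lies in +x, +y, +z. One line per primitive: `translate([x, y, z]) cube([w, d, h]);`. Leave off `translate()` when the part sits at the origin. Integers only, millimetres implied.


cube([145, 166, 1254]);


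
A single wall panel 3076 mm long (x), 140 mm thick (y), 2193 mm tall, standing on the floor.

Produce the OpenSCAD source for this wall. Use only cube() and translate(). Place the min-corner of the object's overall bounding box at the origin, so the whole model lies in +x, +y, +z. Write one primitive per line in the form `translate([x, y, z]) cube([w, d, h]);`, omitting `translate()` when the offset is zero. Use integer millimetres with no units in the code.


cube([3076, 140, 2193]);


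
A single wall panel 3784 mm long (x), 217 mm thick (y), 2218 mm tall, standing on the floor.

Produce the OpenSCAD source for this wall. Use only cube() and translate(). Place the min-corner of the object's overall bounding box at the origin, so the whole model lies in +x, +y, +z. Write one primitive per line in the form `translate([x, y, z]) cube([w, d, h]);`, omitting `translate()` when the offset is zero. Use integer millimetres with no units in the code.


cube([3784, 217, 2218]);


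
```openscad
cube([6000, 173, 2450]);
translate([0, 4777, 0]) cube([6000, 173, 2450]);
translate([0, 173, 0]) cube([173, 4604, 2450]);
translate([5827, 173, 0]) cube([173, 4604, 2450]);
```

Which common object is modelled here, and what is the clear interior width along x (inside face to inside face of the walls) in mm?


A house (or room) frame. The interior width is 5654 mm.

Four 2450 mm walls enclosing a rectangle with no floor or roof — a room or house frame. Outside width is 6000 mm and wall thickness is 173 mm, so the interior width is 6000 − 2 × 173 = 5654 mm.


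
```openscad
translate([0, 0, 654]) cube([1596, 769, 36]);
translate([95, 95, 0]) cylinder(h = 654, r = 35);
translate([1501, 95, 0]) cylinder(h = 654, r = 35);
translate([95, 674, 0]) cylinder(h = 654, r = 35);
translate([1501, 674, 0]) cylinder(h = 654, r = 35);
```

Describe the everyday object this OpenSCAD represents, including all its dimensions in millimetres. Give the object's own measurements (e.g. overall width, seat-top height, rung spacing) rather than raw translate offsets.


A table: top 1596 mm (x) × 769 mm (y), 36 mm thick, upper face at z = 690 mm, on four round legs of 70 mm diameter, each leg's bounding box inset 60 mm from the nearest pair of top edges from z = 0 to the bottom of the top.


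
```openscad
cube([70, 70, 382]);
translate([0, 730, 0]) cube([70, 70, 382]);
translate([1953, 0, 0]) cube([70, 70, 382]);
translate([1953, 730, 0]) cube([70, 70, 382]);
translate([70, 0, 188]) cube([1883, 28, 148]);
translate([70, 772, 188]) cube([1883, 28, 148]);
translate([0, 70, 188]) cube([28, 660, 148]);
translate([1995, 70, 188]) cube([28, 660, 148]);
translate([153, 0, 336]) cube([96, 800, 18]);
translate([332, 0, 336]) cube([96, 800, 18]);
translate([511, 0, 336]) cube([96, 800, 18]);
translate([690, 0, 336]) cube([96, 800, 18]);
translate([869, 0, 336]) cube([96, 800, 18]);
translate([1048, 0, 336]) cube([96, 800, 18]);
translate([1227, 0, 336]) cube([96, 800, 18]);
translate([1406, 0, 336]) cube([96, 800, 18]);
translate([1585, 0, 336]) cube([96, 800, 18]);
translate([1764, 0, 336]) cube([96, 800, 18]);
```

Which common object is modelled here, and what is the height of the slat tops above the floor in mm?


A bed frame. The slat-top height is 354 mm.

Four posts, four rails, and a row of slats — a bed frame. Slats sit on the rails at z = 188 + 148 = 336; with slat thickness 18, the top is 354 mm.


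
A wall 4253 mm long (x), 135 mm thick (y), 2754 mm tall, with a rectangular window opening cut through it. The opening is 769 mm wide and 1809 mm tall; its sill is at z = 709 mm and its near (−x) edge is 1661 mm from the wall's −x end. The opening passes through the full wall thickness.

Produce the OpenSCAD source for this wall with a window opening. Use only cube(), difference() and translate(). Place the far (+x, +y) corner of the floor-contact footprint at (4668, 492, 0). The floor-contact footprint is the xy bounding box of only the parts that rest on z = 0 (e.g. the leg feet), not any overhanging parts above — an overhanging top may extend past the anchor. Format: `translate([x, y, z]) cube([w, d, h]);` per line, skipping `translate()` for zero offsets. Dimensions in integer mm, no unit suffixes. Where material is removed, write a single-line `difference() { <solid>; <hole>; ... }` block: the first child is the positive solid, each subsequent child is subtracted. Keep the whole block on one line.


difference() { translate([415, 357, 0]) cube([4253, 135, 2754]); translate([2076, 357, 709]) cube([769, 135, 1809]); }
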